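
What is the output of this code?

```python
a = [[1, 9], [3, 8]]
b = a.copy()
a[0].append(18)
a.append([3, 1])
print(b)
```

Key concept: shallow copy with nested lists.
Step by step:
`a = [[1, 9], [3, 8]]` → a = [[1, 9], [3, 8]]
`b = a.copy()` → b = [[1, 9], [3, 8]]
`a[0].append(18)` → a = [[1, 9, 18], [3, 8]]; b = [[1, 9, 18], [3, 8]]
`a.append([3, 1])` → a = [[1, 9, 18], [3, 8], [3, 1]]
`print(b)` → prints [[1, 9, 18], [3, 8]]

Answer: [[1, 9, 18], [3, 8]]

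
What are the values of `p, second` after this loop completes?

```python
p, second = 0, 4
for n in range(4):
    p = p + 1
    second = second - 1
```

p goes 0→4, second goes 4→0
`p, second` takes the values: (0, 4) → (1, 4) → (1, 3) → (2, 3) → (2, 2) → (3, 2) → (3, 1) → (4, 1) → (4, 0)

Answer: 4, 0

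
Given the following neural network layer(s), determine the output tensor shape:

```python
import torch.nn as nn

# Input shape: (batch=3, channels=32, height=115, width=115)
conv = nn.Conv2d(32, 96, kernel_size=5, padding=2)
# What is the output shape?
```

Input: (3, 32, 115, 115) -> Output: (3, 96, 115, 115)

Answer: (3, 96, 115, 115)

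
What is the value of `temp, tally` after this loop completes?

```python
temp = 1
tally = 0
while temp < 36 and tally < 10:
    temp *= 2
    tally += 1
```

Double until >= 36 or 10 iterations
`temp, tally` takes the values: (1, 0) → (2, 0) → (2, 1) → (4, 1) → (4, 2) → (8, 2) → (8, 3) → (16, 3) → (16, 4) → (32, 4) → (32, 5) → (64, 5) → (64, 6)

Answer: 64, 6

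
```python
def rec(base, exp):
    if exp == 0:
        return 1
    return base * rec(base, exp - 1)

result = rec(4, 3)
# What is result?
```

rec(4, 3) = 4 * 4 * 4 = 64

Answer: 64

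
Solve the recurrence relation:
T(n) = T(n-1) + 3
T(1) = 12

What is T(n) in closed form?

Unrolling: T(n) = T(1) + 3·(n-1) = 12 + 3(n-1) = 3n + 9.

Answer: T(n) = 3n + 9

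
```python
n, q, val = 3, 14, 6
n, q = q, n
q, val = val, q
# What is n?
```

Trace:
`n, q, val = 3, 14, 6` → n = 3; q = 14; val = 6
`n, q = q, n` → n = 14; q = 3
`q, val = val, q` → q = 6; val = 3
So n = 14

Answer: 14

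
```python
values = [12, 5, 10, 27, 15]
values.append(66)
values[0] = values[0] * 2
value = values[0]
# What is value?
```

Trace:
`values = [12, 5, 10, 27, 15]` → values = [12, 5, 10, 27, 15]
`values.append(66)` → values = [12, 5, 10, 27, 15, 66]
`values[0] = values[0] * 2` → values = [24, 5, 10, 27, 15, 66]
`value = values[0]` → value = 24
So value = 24

Answer: 24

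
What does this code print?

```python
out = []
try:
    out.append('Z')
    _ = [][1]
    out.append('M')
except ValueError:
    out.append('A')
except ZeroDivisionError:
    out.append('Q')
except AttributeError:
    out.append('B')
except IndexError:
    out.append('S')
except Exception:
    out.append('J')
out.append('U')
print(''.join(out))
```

Execution trace: 'Z' (try body) → 'S' (except IndexError) → 'U' (after the try/except). Output: ZSU

Answer: ZSU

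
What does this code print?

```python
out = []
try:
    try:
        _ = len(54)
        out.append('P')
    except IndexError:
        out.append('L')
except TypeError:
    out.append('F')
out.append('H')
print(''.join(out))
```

Execution trace: 'F' (outer except TypeError) → 'H' (after the try/except). Output: FH

Answer: FH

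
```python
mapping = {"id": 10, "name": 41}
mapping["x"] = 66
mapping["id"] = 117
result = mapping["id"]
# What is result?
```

Trace:
`mapping = {"id": 10, "name": 41}` → mapping = {'id': 10, 'name': 41}
`mapping["x"] = 66` → mapping = {'id': 10, 'name': 41, 'x': 66}
`mapping["id"] = 117` → mapping = {'id': 117, 'name': 41, 'x': 66}
`result = mapping["id"]` → result = 117
So result = 117

Answer: 117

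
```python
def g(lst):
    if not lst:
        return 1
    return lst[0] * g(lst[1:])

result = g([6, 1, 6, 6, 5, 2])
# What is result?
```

Product over [6, 1, 6, 6, 5, 2] = 6 * 1 * 6 * 6 * 5 * 2 = 2160

Answer: 2160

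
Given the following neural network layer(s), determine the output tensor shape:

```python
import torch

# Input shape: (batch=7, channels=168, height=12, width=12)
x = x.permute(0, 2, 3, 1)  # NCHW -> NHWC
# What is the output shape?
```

Input: (7, 168, 12, 12) -> Output: (7, 12, 12, 168)

Answer: (7, 12, 12, 168)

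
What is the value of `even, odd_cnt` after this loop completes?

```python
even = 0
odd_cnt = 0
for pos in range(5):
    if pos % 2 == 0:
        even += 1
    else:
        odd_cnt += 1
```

Count evens and odds in range(5)
`even, odd_cnt` takes the values: (0, 0) → (1, 0) → (1, 1) → (2, 1) → (2, 2) → (3, 2)

Answer: 3, 2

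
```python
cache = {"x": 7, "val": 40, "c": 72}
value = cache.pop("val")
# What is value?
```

Trace:
`cache = {"x": 7, "val": 40, "c": 72}` → cache = {'x': 7, 'val': 40, 'c': 72}
`value = cache.pop("val")` → cache = {'x': 7, 'c': 72}; value = 40
So value = 40

Answer: 40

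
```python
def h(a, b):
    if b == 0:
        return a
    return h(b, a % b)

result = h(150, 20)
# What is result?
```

h(150, 20) -> h(20, 10) -> h(10, 0) -> 10

Answer: 10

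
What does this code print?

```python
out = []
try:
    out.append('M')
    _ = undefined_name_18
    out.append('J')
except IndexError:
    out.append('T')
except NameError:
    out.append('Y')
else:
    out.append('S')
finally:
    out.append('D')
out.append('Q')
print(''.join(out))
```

Execution trace: 'M' (try body) → 'Y' (except NameError) → 'D' (finally) → 'Q' (after the try/except). Output: MYDQ

Answer: MYDQ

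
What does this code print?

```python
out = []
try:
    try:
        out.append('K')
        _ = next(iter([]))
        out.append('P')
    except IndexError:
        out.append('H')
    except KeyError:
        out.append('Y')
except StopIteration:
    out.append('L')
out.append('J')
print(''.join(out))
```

Execution trace: 'K' (try body) → 'L' (outer except StopIteration) → 'J' (after the try/except). Output: KLJ

Answer: KLJ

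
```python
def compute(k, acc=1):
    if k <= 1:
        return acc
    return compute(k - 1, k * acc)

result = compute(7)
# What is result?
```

Accumulator trace (n, acc): (7, 1) -> (6, 7) -> (5, 42) -> (4, 210) -> (3, 840) -> (2, 2520) -> (1, 5040) -> return 5040

Answer: 5040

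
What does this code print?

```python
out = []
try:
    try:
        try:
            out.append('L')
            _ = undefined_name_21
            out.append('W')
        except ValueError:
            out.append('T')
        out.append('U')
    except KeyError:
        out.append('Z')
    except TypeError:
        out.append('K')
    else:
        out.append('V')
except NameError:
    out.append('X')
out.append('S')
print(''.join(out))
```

Execution trace: 'L' (inner try body) → 'X' (outer except NameError) → 'S' (after the try/except). Output: LXS

Answer: LXS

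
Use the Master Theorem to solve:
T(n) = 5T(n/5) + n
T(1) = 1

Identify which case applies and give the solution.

a=5, b=5, f(n)=n. log_5(5) = 1. Since c=1 = 1, Case 2 applies: T(n) = Θ(n^log_b(a) · log n) = O(n log n).

Answer: O(n log n) - Case 2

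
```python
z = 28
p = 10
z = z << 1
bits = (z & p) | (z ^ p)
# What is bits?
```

Trace:
`z = 28` → z = 28
`p = 10` → p = 10
`z = z << 1` → z = 56
`bits = (z & p) | (z ^ p)` → bits = 58
So bits = 58

Answer: 58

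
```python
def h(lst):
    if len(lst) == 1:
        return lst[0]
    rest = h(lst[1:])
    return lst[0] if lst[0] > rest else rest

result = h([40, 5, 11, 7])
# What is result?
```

Recursive max over [40, 5, 11, 7] = 40

Answer: 40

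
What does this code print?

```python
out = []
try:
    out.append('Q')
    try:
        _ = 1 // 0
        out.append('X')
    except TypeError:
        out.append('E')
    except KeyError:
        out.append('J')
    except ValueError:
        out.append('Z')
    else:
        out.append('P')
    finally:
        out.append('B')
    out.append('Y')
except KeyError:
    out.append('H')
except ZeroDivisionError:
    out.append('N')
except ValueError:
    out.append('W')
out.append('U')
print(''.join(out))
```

Execution trace: 'Q' (try body) → 'B' (inner finally) → 'N' (except ZeroDivisionError) → 'U' (after the try/except). Output: QBNU

Answer: QBNU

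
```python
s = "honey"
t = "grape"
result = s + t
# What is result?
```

Trace:
`s = "honey"` → s = 'honey'
`t = "grape"` → t = 'grape'
`result = s + t` → result = 'honeygrape'
So result = 'honeygrape'

Answer: 'honeygrape'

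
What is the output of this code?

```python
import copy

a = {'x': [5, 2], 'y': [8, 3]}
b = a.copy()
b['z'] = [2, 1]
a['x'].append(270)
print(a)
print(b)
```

Key concept: shallow copy of dict with mutable values.
Step by step:
`a = {'x': [5, 2], 'y': [8, 3]}` → a = {'x': [5, 2], 'y': [8, 3]}
`b = a.copy()` → b = {'x': [5, 2], 'y': [8, 3]}
`b['z'] = [2, 1]` → b = {'x': [5, 2], 'y': [8, 3], 'z': [2, 1]}
`a['x'].append(270)` → a = {'x': [5, 2, 270], 'y': [8, 3]}; b = {'x': [5, 2, 270], 'y': [8, 3], 'z': [2, 1]}
`print(a)` → prints {'x': [5, 2, 270], 'y': [8, 3]}
`print(b)` → prints {'x': [5, 2, 270], 'y': [8, 3], 'z': [2, 1]}

Answer:
{'x': [5, 2, 270], 'y': [8, 3]}
{'x': [5, 2, 270], 'y': [8, 3], 'z': [2, 1]}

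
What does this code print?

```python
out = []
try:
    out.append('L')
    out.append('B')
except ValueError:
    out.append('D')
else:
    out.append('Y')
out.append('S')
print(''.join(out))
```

Execution trace: 'L' (try body) → 'B' (try body, no exception) → 'Y' (else) → 'S' (after the try/except). Output: LBYS

Answer: LBYS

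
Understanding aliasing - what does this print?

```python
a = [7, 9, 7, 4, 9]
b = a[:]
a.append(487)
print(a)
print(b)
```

Key concept: slice [:] creates copy.
Step by step:
`a = [7, 9, 7, 4, 9]` → a = [7, 9, 7, 4, 9]
`b = a[:]` → b = [7, 9, 7, 4, 9]
`a.append(487)` → a = [7, 9, 7, 4, 9, 487]
`print(a)` → prints [7, 9, 7, 4, 9, 487]
`print(b)` → prints [7, 9, 7, 4, 9]

Answer:
[7, 9, 7, 4, 9, 487]
[7, 9, 7, 4, 9]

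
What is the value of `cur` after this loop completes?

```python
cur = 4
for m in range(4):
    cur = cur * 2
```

Multiply by 2, 4 times: 4 * 2^4 = 64
`cur` takes the values: 4 → 8 → 16 → 32 → 64

Answer: 64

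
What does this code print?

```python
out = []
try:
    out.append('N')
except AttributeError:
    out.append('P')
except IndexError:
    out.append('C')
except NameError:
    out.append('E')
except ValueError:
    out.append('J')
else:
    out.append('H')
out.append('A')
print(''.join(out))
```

Execution trace: 'N' (try body, no exception) → 'H' (else) → 'A' (after the try/except). Output: NHA

Answer: NHA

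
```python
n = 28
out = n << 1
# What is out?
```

Trace:
`n = 28` → n = 28
`out = n << 1` → out = 56
So out = 56

Answer: 56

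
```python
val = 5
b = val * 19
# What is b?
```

Trace:
`val = 5` → val = 5
`b = val * 19` → b = 95
So b = 95

Answer: 95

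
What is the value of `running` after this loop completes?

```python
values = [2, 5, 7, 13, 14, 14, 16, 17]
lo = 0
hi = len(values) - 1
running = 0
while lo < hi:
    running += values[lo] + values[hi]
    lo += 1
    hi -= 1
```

Sum of pairs from ends
`running` takes the values: 0 → 19 → 40 → 61 → 88

Answer: 88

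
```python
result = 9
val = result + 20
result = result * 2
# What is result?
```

Trace:
`result = 9` → result = 9
`val = result + 20` → val = 29
`result = result * 2` → result = 18
So result = 18

Answer: 18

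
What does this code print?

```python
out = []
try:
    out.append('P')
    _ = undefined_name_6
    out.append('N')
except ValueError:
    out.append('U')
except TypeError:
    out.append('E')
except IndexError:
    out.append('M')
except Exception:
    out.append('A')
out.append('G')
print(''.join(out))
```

Execution trace: 'P' (try body) → 'A' (except Exception) → 'G' (after the try/except). Output: PAG

Answer: PAG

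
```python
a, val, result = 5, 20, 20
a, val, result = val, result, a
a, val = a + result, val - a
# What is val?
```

Trace:
`a, val, result = 5, 20, 20` → a = 5; val = 20; result = 20
`a, val, result = val, result, a` → a = 20; val = 20; result = 5
`a, val = a + result, val - a` → a = 25; val = 0
So val = 0

Answer: 0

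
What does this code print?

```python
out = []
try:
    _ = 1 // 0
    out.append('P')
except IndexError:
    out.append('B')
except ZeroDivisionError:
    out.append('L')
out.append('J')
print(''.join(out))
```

Execution trace: 'L' (except ZeroDivisionError) → 'J' (after the try/except). Output: LJ

Answer: LJ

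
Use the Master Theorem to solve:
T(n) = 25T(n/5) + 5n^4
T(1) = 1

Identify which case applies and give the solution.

a=25, b=5, f(n)=5n^4. log_5(25) = 2. Since c=4 > 2 and the regularity condition holds (25(n/5)^4 = (25/5^4)n^4 with 25/5^4 < 1), Case 3 applies: T(n) = Θ(f(n)) = O(n^4).

Answer: O(n^4) - Case 3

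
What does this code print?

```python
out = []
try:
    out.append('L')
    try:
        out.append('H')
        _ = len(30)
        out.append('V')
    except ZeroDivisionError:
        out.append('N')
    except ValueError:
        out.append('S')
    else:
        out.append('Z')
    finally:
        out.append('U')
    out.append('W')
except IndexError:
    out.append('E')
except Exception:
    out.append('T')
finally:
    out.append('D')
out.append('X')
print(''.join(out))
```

Execution trace: 'L' (try body) → 'H' (inner try body) → 'U' (inner finally) → 'T' (except Exception) → 'D' (finally) → 'X' (after the try/except). Output: LHUTDX

Answer: LHUTDX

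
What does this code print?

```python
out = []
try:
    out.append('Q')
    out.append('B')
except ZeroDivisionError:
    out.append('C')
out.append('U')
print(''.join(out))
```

Execution trace: 'Q' (try body) → 'B' (try body, no exception) → 'U' (after the try/except). Output: QBU

Answer: QBU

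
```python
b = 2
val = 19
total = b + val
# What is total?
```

Trace:
`b = 2` → b = 2
`val = 19` → val = 19
`total = b + val` → total = 21
So total = 21

Answer: 21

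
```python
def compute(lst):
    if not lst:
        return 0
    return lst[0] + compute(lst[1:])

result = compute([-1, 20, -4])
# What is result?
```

(-1) + 20 + (-4) + 0 = 15

Answer: 15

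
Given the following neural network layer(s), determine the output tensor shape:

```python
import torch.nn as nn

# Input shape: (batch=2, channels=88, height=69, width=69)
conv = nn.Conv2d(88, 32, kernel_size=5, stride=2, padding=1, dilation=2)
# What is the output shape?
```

Input: (2, 88, 69, 69) -> Output: (2, 32, 32, 32)

Answer: (2, 32, 32, 32)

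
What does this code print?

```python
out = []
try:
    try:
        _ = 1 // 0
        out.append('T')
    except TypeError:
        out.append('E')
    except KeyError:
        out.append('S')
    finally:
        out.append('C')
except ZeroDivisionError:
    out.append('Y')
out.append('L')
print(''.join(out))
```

Execution trace: 'C' (finally) → 'Y' (outer except ZeroDivisionError) → 'L' (after the try/except). Output: CYL

Answer: CYL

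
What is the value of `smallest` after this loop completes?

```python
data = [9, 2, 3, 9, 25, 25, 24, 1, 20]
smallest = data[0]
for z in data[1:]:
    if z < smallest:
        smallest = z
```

Minimum of [9, 2, 3, 9, 25, 25, 24, 1, 20]
`smallest` takes the values: 9 → 2 → 1

Answer: 1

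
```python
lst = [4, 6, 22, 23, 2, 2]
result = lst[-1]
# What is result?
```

Trace:
`lst = [4, 6, 22, 23, 2, 2]` → lst = [4, 6, 22, 23, 2, 2]
`result = lst[-1]` → result = 2
So result = 2

Answer: 2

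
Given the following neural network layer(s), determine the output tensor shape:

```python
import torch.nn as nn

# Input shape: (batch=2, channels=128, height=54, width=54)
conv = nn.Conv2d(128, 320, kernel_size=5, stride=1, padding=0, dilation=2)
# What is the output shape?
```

Input: (2, 128, 54, 54) -> Output: (2, 320, 46, 46)

Answer: (2, 320, 46, 46)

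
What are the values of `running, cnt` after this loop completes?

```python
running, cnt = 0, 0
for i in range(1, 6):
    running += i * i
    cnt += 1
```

Sum of squares and count
`running, cnt` takes the values: (0, 0) → (1, 0) → (1, 1) → (5, 1) → (5, 2) → (14, 2) → (14, 3) → (30, 3) → (30, 4) → (55, 4) → (55, 5)

Answer: 55, 5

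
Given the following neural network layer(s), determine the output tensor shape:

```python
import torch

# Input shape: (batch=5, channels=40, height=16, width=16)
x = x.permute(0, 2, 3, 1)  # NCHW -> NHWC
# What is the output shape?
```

Input: (5, 40, 16, 16) -> Output: (5, 16, 16, 40)

Answer: (5, 16, 16, 40)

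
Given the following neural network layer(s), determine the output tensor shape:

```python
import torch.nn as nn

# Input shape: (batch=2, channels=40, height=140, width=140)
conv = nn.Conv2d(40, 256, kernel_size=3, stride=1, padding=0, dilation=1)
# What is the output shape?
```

Input: (2, 40, 140, 140) -> Output: (2, 256, 138, 138)

Answer: (2, 256, 138, 138)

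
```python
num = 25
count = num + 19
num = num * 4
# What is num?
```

Trace:
`num = 25` → num = 25
`count = num + 19` → count = 44
`num = num * 4` → num = 100
So num = 100

Answer: 100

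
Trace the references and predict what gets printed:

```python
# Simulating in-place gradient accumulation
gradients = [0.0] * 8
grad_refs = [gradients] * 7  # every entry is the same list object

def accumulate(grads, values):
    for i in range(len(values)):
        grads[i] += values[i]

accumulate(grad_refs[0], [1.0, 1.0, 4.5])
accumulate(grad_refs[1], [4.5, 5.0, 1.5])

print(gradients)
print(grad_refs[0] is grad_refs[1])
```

Key concept: gradient accumulation aliasing.
Step by step:
`gradients = [0.0] * 8` → gradients = [0.0, 0.0, 0.0, 0.0, 0.0, 0.0, 0.0, 0.0]
`grad_refs = [gradients] * 7` → grad_refs = [[0.0, 0.0, 0.0, 0.0, 0.0, 0.0, 0.0, 0.0], [0.0, 0.0, 0.0, 0.0, 0.0, 0.0, 0.0, 0.0], [0.0, 0.0, 0.0, 0.0, 0.0, 0.0, 0.0, 0.0], [0.0, 0.0, 0.0, 0.0, 0.0, 0.0, 0.0, 0.0], [0.0, 0.0, 0.0, 0.0, 0.0, 0.0, 0.0, 0.0], [0.0, 0.0, 0.0, 0.0, 0.0, 0.0, 0.0, 0.0], [0.0, 0.0, 0.0, 0.0, 0.0, 0.0, 0.0, 0.0]]
`accumulate(grad_refs[0], [1.0, 1.0, 4.5])` → gradients = [1.0, 1.0, 4.5, 0.0, 0.0, 0.0, 0.0, 0.0]; grad_refs = [[1.0, 1.0, 4.5, 0.0, 0.0, 0.0, 0.0, 0.0], [1.0, 1.0, 4.5, 0.0, 0.0, 0.0, 0.0, 0.0], [1.0, 1.0, 4.5, 0.0, 0.0, 0.0, 0.0, 0.0], [1.0, 1.0, 4.5, 0.0, 0.0, 0.0, 0.0, 0.0], [1.0, 1.0, 4.5, 0.0, 0.0, 0.0, 0.0, 0.0], [1.0, 1.0, 4.5, 0.0, 0.0, 0.0, 0.0, 0.0], [1.0, 1.0, 4.5, 0.0, 0.0, 0.0, 0.0, 0.0]]
`accumulate(grad_refs[1], [4.5, 5.0, 1.5])` → gradients = [5.5, 6.0, 6.0, 0.0, 0.0, 0.0, 0.0, 0.0]; grad_refs = [[5.5, 6.0, 6.0, 0.0, 0.0, 0.0, 0.0, 0.0], [5.5, 6.0, 6.0, 0.0, 0.0, 0.0, 0.0, 0.0], [5.5, 6.0, 6.0, 0.0, 0.0, 0.0, 0.0, 0.0], [5.5, 6.0, 6.0, 0.0, 0.0, 0.0, 0.0, 0.0], [5.5, 6.0, 6.0, 0.0, 0.0, 0.0, 0.0, 0.0], [5.5, 6.0, 6.0, 0.0, 0.0, 0.0, 0.0, 0.0], [5.5, 6.0, 6.0, 0.0, 0.0, 0.0, 0.0, 0.0]]
`print(gradients)` → prints [5.5, 6.0, 6.0, 0.0, 0.0, 0.0, 0.0, 0.0]
`print(grad_refs[0] is grad_refs[1])` → prints True

Answer:
[5.5, 6.0, 6.0, 0.0, 0.0, 0.0, 0.0, 0.0]
True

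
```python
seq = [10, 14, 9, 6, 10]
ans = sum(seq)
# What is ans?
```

Trace:
`seq = [10, 14, 9, 6, 10]` → seq = [10, 14, 9, 6, 10]
`ans = sum(seq)` → ans = 49
So ans = 49

Answer: 49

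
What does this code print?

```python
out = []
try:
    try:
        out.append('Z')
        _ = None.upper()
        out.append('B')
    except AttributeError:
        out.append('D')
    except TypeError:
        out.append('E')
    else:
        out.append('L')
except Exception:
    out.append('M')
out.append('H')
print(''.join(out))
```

Execution trace: 'Z' (inner try body) → 'D' (inner except AttributeError) → 'H' (after the try/except). Output: ZDH

Answer: ZDH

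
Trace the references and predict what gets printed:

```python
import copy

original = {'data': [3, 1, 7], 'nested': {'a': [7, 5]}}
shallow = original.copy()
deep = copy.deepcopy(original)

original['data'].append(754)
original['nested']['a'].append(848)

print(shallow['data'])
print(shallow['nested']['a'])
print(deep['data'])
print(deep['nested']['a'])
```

Key concept: comparing shallow vs deep copy.
Step by step:
`original = {'data': [3, 1, 7], 'nested': {'a': [7, 5]}}` → original = {'data': [3, 1, 7], 'nested': {'a': [7, 5]}}
`shallow = original.copy()` → shallow = {'data': [3, 1, 7], 'nested': {'a': [7, 5]}}
`deep = copy.deepcopy(original)` → deep = {'data': [3, 1, 7], 'nested': {'a': [7, 5]}}
`original['data'].append(754)` → original = {'data': [3, 1, 7, 754], 'nested': {'a': [7, 5]}}; shallow = {'data': [3, 1, 7, 754], 'nested': {'a': [7, 5]}}
`original['nested']['a'].append(848)` → original = {'data': [3, 1, 7, 754], 'nested': {'a': [7, 5, 848]}}; shallow = {'data': [3, 1, 7, 754], 'nested': {'a': [7, 5, 848]}}
`print(shallow['data'])` → prints [3, 1, 7, 754]
`print(shallow['nested']['a'])` → prints [7, 5, 848]
`print(deep['data'])` → prints [3, 1, 7]
`print(deep['nested']['a'])` → prints [7, 5]

Answer:
[3, 1, 7, 754]
[7, 5, 848]
[3, 1, 7]
[7, 5]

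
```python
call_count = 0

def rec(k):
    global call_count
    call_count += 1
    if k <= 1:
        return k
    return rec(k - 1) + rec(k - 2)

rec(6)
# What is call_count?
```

Calls(k) = 1 + Calls(k-1) + Calls(k-2); Calls(0)=Calls(1)=1. For k=6 this gives 25.

Answer: 25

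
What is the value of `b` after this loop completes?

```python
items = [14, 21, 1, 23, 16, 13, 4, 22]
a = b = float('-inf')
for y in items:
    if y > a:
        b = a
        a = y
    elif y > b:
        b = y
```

Second largest (with repeats) in [14, 21, 1, 23, 16, 13, 4, 22]
`b` takes the values: -inf → 14 → 21 → 22

Answer: 22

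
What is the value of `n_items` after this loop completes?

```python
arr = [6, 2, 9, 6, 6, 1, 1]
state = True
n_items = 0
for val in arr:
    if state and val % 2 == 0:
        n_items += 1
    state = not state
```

Count even values at even positions
`n_items` takes the values: 0 → 1 → 2

Answer: 2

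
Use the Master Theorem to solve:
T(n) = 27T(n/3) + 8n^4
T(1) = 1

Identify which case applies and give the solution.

a=27, b=3, f(n)=8n^4. log_3(27) = 3. Since c=4 > 3 and the regularity condition holds (27(n/3)^4 = (27/3^4)n^4 with 27/3^4 < 1), Case 3 applies: T(n) = Θ(f(n)) = O(n^4).

Answer: O(n^4) - Case 3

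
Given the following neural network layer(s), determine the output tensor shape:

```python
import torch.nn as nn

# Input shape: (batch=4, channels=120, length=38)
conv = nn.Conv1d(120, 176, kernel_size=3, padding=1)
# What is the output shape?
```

Input: (4, 120, 38) -> Output: (4, 176, 38)

Answer: (4, 176, 38)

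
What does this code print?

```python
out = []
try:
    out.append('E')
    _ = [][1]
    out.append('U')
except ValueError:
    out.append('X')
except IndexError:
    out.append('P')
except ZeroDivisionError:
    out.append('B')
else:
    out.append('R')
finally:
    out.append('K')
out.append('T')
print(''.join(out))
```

Execution trace: 'E' (try body) → 'P' (except IndexError) → 'K' (finally) → 'T' (after the try/except). Output: EPKT

Answer: EPKT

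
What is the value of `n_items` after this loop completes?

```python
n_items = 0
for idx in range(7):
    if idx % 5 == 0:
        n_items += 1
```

Count numbers divisible by 5 in range(7)
`n_items` takes the values: 0 → 1 → 2

Answer: 2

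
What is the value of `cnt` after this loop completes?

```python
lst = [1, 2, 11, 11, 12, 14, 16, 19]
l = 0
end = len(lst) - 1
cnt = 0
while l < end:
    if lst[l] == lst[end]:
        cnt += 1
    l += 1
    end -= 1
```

Count matching pairs from ends
`cnt` takes the values: 0

Answer: 0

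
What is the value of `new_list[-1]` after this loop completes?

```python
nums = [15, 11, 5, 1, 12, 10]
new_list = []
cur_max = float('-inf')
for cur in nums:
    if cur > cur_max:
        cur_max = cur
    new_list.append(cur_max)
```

Running max ends at 15
`new_list` takes the values: [] → [15] → [15, 15] → [15, 15, 15] → [15, 15, 15, 15] → [15, 15, 15, 15, 15] → [15, 15, 15, 15, 15, 15]
So `new_list[-1]` = 15

Answer: 15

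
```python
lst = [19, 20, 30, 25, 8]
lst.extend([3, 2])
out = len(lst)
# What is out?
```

Trace:
`lst = [19, 20, 30, 25, 8]` → lst = [19, 20, 30, 25, 8]
`lst.extend([3, 2])` → lst = [19, 20, 30, 25, 8, 3, 2]
`out = len(lst)` → out = 7
So out = 7

Answer: 7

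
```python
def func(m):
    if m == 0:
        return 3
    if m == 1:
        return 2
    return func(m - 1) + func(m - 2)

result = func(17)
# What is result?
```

Build up from base cases: func(0)=3, func(1)=2, func(2)=5, func(3)=7, func(4)=12, func(5)=19, func(6)=31, ..., func(17)=6155

Answer: 6155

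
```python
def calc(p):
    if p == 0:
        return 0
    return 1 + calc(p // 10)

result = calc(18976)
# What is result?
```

Count of digits of 18976: 5

Answer: 5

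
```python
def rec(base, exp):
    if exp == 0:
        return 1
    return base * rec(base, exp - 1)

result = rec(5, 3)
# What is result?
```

rec(5, 3) = 5 * 5 * 5 = 125

Answer: 125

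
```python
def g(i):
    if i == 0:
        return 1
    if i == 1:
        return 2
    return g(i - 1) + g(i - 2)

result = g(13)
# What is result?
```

Build up from base cases: g(0)=1, g(1)=2, g(2)=3, g(3)=5, g(4)=8, g(5)=13, g(6)=21, ..., g(13)=610

Answer: 610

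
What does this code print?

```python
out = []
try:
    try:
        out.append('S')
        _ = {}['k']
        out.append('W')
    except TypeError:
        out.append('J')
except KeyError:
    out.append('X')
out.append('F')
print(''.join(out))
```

Execution trace: 'S' (try body) → 'X' (outer except KeyError) → 'F' (after the try/except). Output: SXF

Answer: SXF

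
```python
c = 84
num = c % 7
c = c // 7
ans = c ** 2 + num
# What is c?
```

Trace:
`c = 84` → c = 84
`num = c % 7` → num = 0
`c = c // 7` → c = 12
`ans = c ** 2 + num` → ans = 144
So c = 12

Answer: 12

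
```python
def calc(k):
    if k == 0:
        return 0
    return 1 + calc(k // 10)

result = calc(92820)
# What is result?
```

Count of digits of 92820: 5

Answer: 5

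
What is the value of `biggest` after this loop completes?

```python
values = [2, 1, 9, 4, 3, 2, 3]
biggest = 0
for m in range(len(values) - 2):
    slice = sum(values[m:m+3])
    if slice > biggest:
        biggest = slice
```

Max sum of 3-element window in [2, 1, 9, 4, 3, 2, 3]
`biggest` takes the values: 0 → 12 → 14 → 16

Answer: 16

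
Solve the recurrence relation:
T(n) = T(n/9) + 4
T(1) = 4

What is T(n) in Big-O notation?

Each step divides n by 9 and adds 4. After log_9(n) steps we reach T(1)=4. So T(n) = 4·log_9(n) + 4 = O(log n).

Answer: O(log n)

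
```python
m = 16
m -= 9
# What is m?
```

Trace:
`m = 16` → m = 16
`m -= 9` → m = 7
So m = 7

Answer: 7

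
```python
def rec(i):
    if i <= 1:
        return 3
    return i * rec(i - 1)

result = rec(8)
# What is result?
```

rec(8) = 8 * 7 * 6 * 5 * 4 * 3 * 2 * 3 = 120960

Answer: 120960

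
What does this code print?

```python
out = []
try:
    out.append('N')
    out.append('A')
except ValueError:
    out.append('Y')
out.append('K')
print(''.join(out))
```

Execution trace: 'N' (try body) → 'A' (try body, no exception) → 'K' (after the try/except). Output: NAK

Answer: NAK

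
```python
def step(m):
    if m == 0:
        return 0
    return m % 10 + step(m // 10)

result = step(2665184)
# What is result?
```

Sum of digits of 2665184: 4 + 8 + 1 + 5 + 6 + 6 + 2 = 32

Answer: 32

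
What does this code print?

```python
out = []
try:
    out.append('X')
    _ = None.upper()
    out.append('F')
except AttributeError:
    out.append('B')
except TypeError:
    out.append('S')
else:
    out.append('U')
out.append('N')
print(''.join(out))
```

Execution trace: 'X' (try body) → 'B' (except AttributeError) → 'N' (after the try/except). Output: XBN

Answer: XBN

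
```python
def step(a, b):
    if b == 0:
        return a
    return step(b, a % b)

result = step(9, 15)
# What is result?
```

step(9, 15) -> step(15, 9) -> step(9, 6) -> step(6, 3) -> step(3, 0) -> 3

Answer: 3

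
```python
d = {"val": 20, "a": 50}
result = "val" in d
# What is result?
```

Trace:
`d = {"val": 20, "a": 50}` → d = {'val': 20, 'a': 50}
`result = "val" in d` → result = True
So result = True

Answer: True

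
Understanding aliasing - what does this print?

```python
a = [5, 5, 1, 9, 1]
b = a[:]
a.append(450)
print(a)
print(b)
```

Key concept: slice [:] creates copy.
Step by step:
`a = [5, 5, 1, 9, 1]` → a = [5, 5, 1, 9, 1]
`b = a[:]` → b = [5, 5, 1, 9, 1]
`a.append(450)` → a = [5, 5, 1, 9, 1, 450]
`print(a)` → prints [5, 5, 1, 9, 1, 450]
`print(b)` → prints [5, 5, 1, 9, 1]

Answer:
[5, 5, 1, 9, 1, 450]
[5, 5, 1, 9, 1]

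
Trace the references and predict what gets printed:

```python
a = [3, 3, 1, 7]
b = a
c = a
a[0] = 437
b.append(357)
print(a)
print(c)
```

Key concept: multiple aliases.
Step by step:
`a = [3, 3, 1, 7]` → a = [3, 3, 1, 7]
`b = a` → b = [3, 3, 1, 7] (same object as a)
`c = a` → c = [3, 3, 1, 7] (same object as a, b)
`a[0] = 437` → a = [437, 3, 1, 7] (same object as b, c); b = [437, 3, 1, 7] (same object as a, c); c = [437, 3, 1, 7] (same object as a, b)
`b.append(357)` → a = [437, 3, 1, 7, 357] (same object as b, c); b = [437, 3, 1, 7, 357] (same object as a, c); c = [437, 3, 1, 7, 357] (same object as a, b)
`print(a)` → prints [437, 3, 1, 7, 357]
`print(c)` → prints [437, 3, 1, 7, 357]

Answer:
[437, 3, 1, 7, 357]
[437, 3, 1, 7, 357]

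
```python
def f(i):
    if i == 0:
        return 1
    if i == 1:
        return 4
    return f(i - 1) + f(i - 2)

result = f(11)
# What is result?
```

Build up from base cases: f(0)=1, f(1)=4, f(2)=5, f(3)=9, f(4)=14, f(5)=23, f(6)=37, ..., f(11)=411

Answer: 411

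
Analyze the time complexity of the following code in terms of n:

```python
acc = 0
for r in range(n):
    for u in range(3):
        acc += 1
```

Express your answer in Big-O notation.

Each loop level contributes: n × 1. Multiplying the contributions gives O(n).

Answer: O(n)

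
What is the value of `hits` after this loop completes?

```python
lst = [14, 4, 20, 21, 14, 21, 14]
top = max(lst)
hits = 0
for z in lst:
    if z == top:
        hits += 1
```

Count of max value 21 in [14, 4, 20, 21, 14, 21, 14]
`hits` takes the values: 0 → 1 → 2

Answer: 2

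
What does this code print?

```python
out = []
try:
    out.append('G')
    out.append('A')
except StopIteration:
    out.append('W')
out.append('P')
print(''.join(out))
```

Execution trace: 'G' (try body) → 'A' (try body, no exception) → 'P' (after the try/except). Output: GAP

Answer: GAP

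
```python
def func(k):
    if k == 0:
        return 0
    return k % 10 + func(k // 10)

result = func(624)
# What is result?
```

Sum of digits of 624: 4 + 2 + 6 = 12

Answer: 12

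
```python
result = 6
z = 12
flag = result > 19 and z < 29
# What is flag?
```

Trace:
`result = 6` → result = 6
`z = 12` → z = 12
`flag = result > 19 and z < 29` → flag = False
So flag = False

Answer: False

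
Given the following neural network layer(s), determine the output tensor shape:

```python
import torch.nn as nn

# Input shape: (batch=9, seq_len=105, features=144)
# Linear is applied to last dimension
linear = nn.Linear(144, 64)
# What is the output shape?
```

Input: (9, 105, 144) -> Output: (9, 105, 64)

Answer: (9, 105, 64)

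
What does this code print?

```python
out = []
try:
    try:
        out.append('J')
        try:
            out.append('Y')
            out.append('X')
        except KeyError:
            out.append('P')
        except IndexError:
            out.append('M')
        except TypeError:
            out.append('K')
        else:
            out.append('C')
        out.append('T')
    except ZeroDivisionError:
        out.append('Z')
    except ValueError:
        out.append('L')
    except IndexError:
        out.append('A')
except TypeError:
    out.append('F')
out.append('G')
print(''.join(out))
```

Execution trace: 'J' (try body) → 'Y' (inner try body) → 'X' (inner try body, no exception) → 'C' (inner else) → 'T' (try body, no exception) → 'G' (after the try/except). Output: JYXCTG

Answer: JYXCTG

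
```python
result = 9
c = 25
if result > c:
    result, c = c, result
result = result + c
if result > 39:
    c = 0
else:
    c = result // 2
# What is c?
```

Trace:
`result = 9` → result = 9
`c = 25` → c = 25
`if result > c: ...` → result > c is False → no variable changes
`result = result + c` → result = 34
`if result > 39: ...` → result > 39 is False, take else branch → c = 17
So c = 17

Answer: 17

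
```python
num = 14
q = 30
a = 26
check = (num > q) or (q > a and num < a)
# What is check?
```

Trace:
`num = 14` → num = 14
`q = 30` → q = 30
`a = 26` → a = 26
`check = (num > q) or (q > a and num < a)` → check = True
So check = True

Answer: True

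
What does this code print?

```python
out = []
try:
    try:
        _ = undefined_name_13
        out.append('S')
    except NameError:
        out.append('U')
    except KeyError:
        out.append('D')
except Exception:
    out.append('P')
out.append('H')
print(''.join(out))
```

Execution trace: 'U' (inner except NameError) → 'H' (after the try/except). Output: UH

Answer: UH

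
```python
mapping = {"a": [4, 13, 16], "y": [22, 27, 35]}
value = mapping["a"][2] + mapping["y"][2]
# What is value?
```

Trace:
`mapping = {"a": [4, 13, 16], "y": [22, 27, 35]}` → mapping = {'a': [4, 13, 16], 'y': [22, 27, 35]}
`value = mapping["a"][2] + mapping["y"][2]` → value = 51
So value = 51

Answer: 51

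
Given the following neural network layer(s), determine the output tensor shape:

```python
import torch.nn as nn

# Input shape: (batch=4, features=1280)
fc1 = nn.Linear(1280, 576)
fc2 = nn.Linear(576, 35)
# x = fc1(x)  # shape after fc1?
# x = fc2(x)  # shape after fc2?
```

Input: (4, 1280) -> after fc1: (4, 576) -> Output: (4, 35)

Answer: (4, 35)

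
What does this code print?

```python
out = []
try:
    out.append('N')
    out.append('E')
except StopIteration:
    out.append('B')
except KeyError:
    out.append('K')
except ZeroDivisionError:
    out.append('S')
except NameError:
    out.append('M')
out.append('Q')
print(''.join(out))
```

Execution trace: 'N' (try body) → 'E' (try body, no exception) → 'Q' (after the try/except). Output: NEQ

Answer: NEQ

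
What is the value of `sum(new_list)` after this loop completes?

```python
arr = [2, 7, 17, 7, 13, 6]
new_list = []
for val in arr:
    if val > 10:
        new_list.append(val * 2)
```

Sum of doubled values > 10
`new_list` takes the values: [] → [34] → [34, 26]
So `sum(new_list)` = 60

Answer: 60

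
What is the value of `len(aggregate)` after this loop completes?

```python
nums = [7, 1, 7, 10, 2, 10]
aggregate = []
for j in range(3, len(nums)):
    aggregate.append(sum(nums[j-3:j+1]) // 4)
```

Number of 4-element averages
`aggregate` takes the values: [] → [6] → [6, 5] → [6, 5, 7]
So `len(aggregate)` = 3

Answer: 3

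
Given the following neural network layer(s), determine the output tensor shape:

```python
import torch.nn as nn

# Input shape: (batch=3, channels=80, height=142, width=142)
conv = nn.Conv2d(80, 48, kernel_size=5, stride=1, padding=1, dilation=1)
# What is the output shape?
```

Input: (3, 80, 142, 142) -> Output: (3, 48, 140, 140)

Answer: (3, 48, 140, 140)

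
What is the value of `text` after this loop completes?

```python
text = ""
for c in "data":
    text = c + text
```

Reverse 'data'
`text` takes the values: "" → "d" → "ad" → "tad" → "atad"

Answer: "atad"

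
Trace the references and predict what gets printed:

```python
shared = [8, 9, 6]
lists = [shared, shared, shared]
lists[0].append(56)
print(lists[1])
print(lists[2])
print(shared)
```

Key concept: list of same reference.
Step by step:
`shared = [8, 9, 6]` → shared = [8, 9, 6]
`lists = [shared, shared, shared]` → lists = [[8, 9, 6], [8, 9, 6], [8, 9, 6]]
`lists[0].append(56)` → shared = [8, 9, 6, 56]; lists = [[8, 9, 6, 56], [8, 9, 6, 56], [8, 9, 6, 56]]
`print(lists[1])` → prints [8, 9, 6, 56]
`print(lists[2])` → prints [8, 9, 6, 56]
`print(shared)` → prints [8, 9, 6, 56]

Answer:
[8, 9, 6, 56]
[8, 9, 6, 56]
[8, 9, 6, 56]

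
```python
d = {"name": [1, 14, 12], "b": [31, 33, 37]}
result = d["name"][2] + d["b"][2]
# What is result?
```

Trace:
`d = {"name": [1, 14, 12], "b": [31, 33, 37]}` → d = {'name': [1, 14, 12], 'b': [31, 33, 37]}
`result = d["name"][2] + d["b"][2]` → result = 49
So result = 49

Answer: 49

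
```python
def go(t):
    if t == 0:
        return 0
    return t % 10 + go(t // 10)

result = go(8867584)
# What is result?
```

Sum of digits of 8867584: 4 + 8 + 5 + 7 + 6 + 8 + 8 = 46

Answer: 46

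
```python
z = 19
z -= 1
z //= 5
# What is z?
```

Trace:
`z = 19` → z = 19
`z -= 1` → z = 18
`z //= 5` → z = 3
So z = 3

Answer: 3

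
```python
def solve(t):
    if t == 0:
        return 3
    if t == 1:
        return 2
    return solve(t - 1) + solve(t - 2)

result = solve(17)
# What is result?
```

Build up from base cases: solve(0)=3, solve(1)=2, solve(2)=5, solve(3)=7, solve(4)=12, solve(5)=19, solve(6)=31, ..., solve(17)=6155

Answer: 6155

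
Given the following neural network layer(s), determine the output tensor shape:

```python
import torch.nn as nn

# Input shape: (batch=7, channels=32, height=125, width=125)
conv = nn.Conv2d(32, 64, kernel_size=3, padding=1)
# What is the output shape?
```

Input: (7, 32, 125, 125) -> Output: (7, 64, 125, 125)

Answer: (7, 64, 125, 125)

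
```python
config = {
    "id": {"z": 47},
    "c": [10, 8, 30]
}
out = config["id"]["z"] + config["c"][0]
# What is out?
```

Trace:
`config = { ...` → config = {'id': {'z': 47}, 'c': [10, 8, 30]}
`out = config["id"]["z"] + config["c"][0]` → out = 57
So out = 57

Answer: 57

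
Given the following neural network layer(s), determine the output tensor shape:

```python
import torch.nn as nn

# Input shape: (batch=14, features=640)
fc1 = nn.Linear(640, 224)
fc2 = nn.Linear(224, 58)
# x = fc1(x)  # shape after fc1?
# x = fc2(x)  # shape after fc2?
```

Input: (14, 640) -> after fc1: (14, 224) -> Output: (14, 58)

Answer: (14, 58)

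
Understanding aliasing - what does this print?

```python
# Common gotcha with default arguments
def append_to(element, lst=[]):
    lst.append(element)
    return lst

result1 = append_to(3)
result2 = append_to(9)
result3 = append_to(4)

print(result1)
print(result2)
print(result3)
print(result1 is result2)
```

Key concept: mutable default argument gotcha.
Step by step:
`result1 = append_to(3)` → result1 = [3]
`result2 = append_to(9)` → result1 = [3, 9] (same object as result2); result2 = [3, 9] (same object as result1)
`result3 = append_to(4)` → result1 = [3, 9, 4] (same object as result2, result3); result2 = [3, 9, 4] (same object as result1, result3); result3 = [3, 9, 4] (same object as result1, result2)
`print(result1)` → prints [3, 9, 4]
`print(result2)` → prints [3, 9, 4]
`print(result3)` → prints [3, 9, 4]
`print(result1 is result2)` → prints True

Answer:
[3, 9, 4]
[3, 9, 4]
[3, 9, 4]
True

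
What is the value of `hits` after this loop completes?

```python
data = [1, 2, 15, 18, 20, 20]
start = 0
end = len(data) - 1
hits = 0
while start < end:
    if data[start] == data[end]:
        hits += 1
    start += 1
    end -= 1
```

Count matching pairs from ends
`hits` takes the values: 0

Answer: 0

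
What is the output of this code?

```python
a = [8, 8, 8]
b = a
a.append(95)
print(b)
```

Key concept: basic list aliasing.
Step by step:
`a = [8, 8, 8]` → a = [8, 8, 8]
`b = a` → b = [8, 8, 8] (same object as a)
`a.append(95)` → a = [8, 8, 8, 95] (same object as b); b = [8, 8, 8, 95] (same object as a)
`print(b)` → prints [8, 8, 8, 95]

Answer: [8, 8, 8, 95]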